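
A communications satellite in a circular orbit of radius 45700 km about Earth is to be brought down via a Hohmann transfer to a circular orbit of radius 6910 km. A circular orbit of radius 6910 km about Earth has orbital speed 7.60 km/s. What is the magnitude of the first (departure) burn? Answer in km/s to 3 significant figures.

From the circular-orbit relation v² = μ/r at r = 6910 km: μ = v²r = (7.60)² × 6910 = 3.99122×10^5 km³/s².
Transfer-ellipse semi-major axis a_t = (r₁ + r₂)/2 = (45700 + 6910)/2 = 26305 km.
On the circular orbit at r = 45700 km, v_c = √(μ/r) = 2.9553 km/s.
Transfer-orbit speed at the same r (vis-viva, a = a_t): v_t = √[μ(2/r − 1/a_t)] = 1.5147 km/s.
Δv₁ = |v_t − v_c| = |1.5147 − 2.9553| = 1.441 km/s.

Δv₁ = 1.44 km/s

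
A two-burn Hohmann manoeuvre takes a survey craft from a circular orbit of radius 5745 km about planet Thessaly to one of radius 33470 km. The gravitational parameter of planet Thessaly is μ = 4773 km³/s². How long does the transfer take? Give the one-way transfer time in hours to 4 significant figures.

Transfer-ellipse semi-major axis a_t = (r₁ + r₂)/2 = (5745 + 33470)/2 = 19607.5 km.
Transfer time t = π√(a_t³/μ) = π√((19607.5)³ / 4773) = 1.2485×10^5 s.
Converting: 1.2485×10^5 s ÷ 3600 s/hour = 34.68 hours.

t = 34.68 hours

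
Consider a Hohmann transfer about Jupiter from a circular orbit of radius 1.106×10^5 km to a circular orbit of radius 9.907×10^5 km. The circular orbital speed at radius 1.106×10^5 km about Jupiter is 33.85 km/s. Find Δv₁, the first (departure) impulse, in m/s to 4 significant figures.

From the circular-orbit relation v² = μ/r at r = 1.106×10^5 km: μ = v²r = (33.85)² × 1.106×10^5 = 1.26728×10^8 km³/s².
Semi-major axis of the transfer orbit: a_t = (1.106×10^5 + 9.907×10^5)/2 = 5.5065×10^5 km.
Circular speed at r = 1.106×10^5 km: v_c = √(μ/r) = 33.85 km/s.
Transfer-orbit speed at the same r (vis-viva, a = a_t): v_t = √[μ(2/r − 1/a_t)] = 45.40 km/s.
Δv₁ = |v_t − v_c| = |45.40 − 33.85| = 11.55 km/s.

Δv₁ = 11550 m/s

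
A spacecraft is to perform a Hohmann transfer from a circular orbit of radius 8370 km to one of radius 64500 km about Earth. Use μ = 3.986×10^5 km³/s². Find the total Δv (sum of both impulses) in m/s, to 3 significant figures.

Δv = 3580 m/s

Transfer-ellipse semi-major axis a_t = (r₁ + r₂)/2 = (8370 + 64500)/2 = 36435 km.
At r₁ the circular-orbit speed is v₁ = √(μ/r₁) = 6.901 km/s.
Transfer-orbit speed at r₁ (v² = μ(2/r − 1/a)): v_p = √[μ(2/r₁ − 1/a_t)] = 9.182 km/s.
First burn Δv₁ = |v_p − v₁| = 2.281 km/s.
At r₂, v₂ = √(μ/r₂) = 2.4859 km/s.
Transfer-orbit speed at r₂: v_a = √[μ(2/r₂ − 1/a_t)] = 1.1915 km/s.
Second burn Δv₂ = |v₂ − v_a| = 1.294 km/s.
Total Δv = Δv₁ + Δv₂ = 3.575 km/s.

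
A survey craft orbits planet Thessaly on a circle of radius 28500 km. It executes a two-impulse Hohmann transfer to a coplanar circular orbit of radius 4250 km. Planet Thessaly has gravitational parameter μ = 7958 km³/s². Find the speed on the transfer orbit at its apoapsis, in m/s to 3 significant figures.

v = 269 m/s

The Hohmann ellipse has a_t = (r₁ + r₂)/2 = 16375 km.
At apoapsis, r = 28500 km.
Vis-viva: v = √[μ(2/r − 1/a_t)] = √[7958 × (2/28500 − 1/16375)] = 0.2692 km/s.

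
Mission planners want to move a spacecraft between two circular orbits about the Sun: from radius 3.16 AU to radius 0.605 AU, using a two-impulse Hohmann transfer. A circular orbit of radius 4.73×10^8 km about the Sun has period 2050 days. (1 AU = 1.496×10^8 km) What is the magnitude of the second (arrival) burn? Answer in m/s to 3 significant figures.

Δv₂ = 11300 m/s

From Kepler's third law T² = 4π²r³/μ at r = 4.73×10^8 km, T = 2050 days = 2050 × 86400 s = 1.7712×10^8 s: μ = 4π²r³/T² = 1.33170×10^11 km³/s².
In km: r₁ = 3.16 × 1.496×10^8 = 4.72736×10^8 km; r₂ = 0.605 × 1.496×10^8 = 9.0508×10^7 km.
The Hohmann ellipse has a_t = (r₁ + r₂)/2 = 2.81622×10^8 km.
On the circular orbit at r = 9.0508×10^7 km, v_c = √(μ/r) = 38.36 km/s.
Vis-viva on the transfer ellipse at r = 9.0508×10^7 km gives v_t = √[μ(2/r − 1/a_t)] = 49.70 km/s.
Δv₂ = |v_t − v_c| = |49.70 − 38.36| = 11.34 km/s.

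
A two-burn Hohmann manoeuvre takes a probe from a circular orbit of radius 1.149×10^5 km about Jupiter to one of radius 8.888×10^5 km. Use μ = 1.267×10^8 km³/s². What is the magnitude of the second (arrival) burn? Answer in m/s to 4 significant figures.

Δv₂ = 6227 m/s

The Hohmann ellipse has a_t = (r₁ + r₂)/2 = 5.0185×10^5 km.
Circular speed at r = 8.888×10^5 km: v_c = √(μ/r) = 11.94 km/s.
Vis-viva on the transfer ellipse at r = 8.888×10^5 km gives v_t = √[μ(2/r − 1/a_t)] = 5.713 km/s.
Δv₂ = |v_t − v_c| = |5.713 − 11.94| = 6.227 km/s.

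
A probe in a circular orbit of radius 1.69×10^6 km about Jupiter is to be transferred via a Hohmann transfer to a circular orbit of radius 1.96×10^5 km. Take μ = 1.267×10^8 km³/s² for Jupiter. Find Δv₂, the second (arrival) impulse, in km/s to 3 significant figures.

Δv₂ = 8.61 km/s

Transfer-ellipse semi-major axis a_t = (r₁ + r₂)/2 = (1.690×10^6 + 1.960×10^5)/2 = 9.430×10^5 km.
Circular speed at r = 1.960×10^5 km: v_c = √(μ/r) = 25.425 km/s.
Transfer-orbit speed at the same r (vis-viva, a = a_t): v_t = √[μ(2/r − 1/a_t)] = 34.037 km/s.
Δv₂ = |v_t − v_c| = |34.037 − 25.425| = 8.612 km/s.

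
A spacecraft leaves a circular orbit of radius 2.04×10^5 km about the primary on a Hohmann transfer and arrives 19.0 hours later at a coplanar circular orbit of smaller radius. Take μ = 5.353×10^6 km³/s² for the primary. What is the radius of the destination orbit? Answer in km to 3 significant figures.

r₂ = 68800 km

Transfer time t = 19.0 hours = 68400 s, and t = π√(a_t³/μ).
So a_t = (μ t²/π²)^(1/3) = (5.353×10^6 × (68400)² / π²)^(1/3) = 1.3640×10^5 km.
Since a_t = (r₁ + r₂)/2, r₂ = 2a_t − r₁ = 2×1.3640×10^5 − 2.040×10^5 = 68800 km.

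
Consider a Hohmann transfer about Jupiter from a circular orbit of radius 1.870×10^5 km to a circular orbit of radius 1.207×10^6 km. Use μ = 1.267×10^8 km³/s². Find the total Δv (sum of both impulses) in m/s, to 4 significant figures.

Δv = 13160 m/s

The Hohmann ellipse has a_t = (r₁ + r₂)/2 = 6.970×10^5 km.
Circular speed at r₁: v₁ = √(μ/r₁) = √(1.267×10^8/1.870×10^5) = 26.0296 km/s.
On the transfer ellipse at r₁, vis-viva gives v_p = √[μ(2/r₁ − 1/a_t)] = 34.2535 km/s.
First burn Δv₁ = |v_p − v₁| = 8.224 km/s.
Circular speed at r₂: v₂ = √(μ/r₂) = 10.246 km/s.
Transfer-orbit speed at r₂: v_a = √[μ(2/r₂ − 1/a_t)] = 5.3069 km/s.
Second burn Δv₂ = |v₂ − v_a| = 4.939 km/s.
Δv = Δv₁ + Δv₂ = 8.224 + 4.939 = 13.16 km/s.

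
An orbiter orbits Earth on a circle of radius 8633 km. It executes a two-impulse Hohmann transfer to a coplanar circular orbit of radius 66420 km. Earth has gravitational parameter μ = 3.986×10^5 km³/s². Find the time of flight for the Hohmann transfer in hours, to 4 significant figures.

The Hohmann ellipse has a_t = (r₁ + r₂)/2 = 37526.5 km.
Transfer time t = π√(a_t³/μ) = π√((37526.5)³ / 3.986×10^5) = 36170 s.
Converting: 36170 s ÷ 3600 s/hour = 10.05 hours.

t = 10.05 hours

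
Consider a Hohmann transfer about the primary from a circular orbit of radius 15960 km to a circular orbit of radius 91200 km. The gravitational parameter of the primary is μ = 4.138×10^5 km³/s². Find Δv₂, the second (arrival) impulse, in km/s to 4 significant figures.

Δv₂ = 0.9675 km/s

Transfer-ellipse semi-major axis a_t = (r₁ + r₂)/2 = (15960 + 91200)/2 = 53580 km.
On the circular orbit at r = 91200 km, v_c = √(μ/r) = 2.1301 km/s.
Vis-viva on the transfer ellipse at r = 91200 km gives v_t = √[μ(2/r − 1/a_t)] = 1.1626 km/s.
Δv₂ = |v_t − v_c| = |1.1626 − 2.1301| = 0.9675 km/s.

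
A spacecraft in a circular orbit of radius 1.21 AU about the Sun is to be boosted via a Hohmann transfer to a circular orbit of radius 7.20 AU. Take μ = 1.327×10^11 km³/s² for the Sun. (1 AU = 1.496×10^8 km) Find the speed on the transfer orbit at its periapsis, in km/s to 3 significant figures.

In km: r₁ = 1.21 × 1.496×10^8 = 1.81016×10^8 km; r₂ = 7.20 × 1.496×10^8 = 1.07712×10^9 km.
Transfer-ellipse semi-major axis a_t = (r₁ + r₂)/2 = (1.81016×10^8 + 1.07712×10^9)/2 = 6.29068×10^8 km.
At periapsis, r = 1.81016×10^8 km.
Applying v² = μ(2/r − 1/a_t): v = 35.43 km/s.

v = 35.4 km/s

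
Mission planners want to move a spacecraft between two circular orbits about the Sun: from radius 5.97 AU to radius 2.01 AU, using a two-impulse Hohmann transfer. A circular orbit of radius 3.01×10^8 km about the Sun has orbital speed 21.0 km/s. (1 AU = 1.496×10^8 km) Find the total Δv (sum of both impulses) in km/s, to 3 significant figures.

From the circular-orbit relation v² = μ/r at r = 3.01×10^8 km: μ = v²r = (21.0)² × 3.01×10^8 = 1.32741×10^11 km³/s².
In km: r₁ = 5.97 × 1.496×10^8 = 8.93112×10^8 km; r₂ = 2.01 × 1.496×10^8 = 3.00696×10^8 km.
Semi-major axis of the transfer orbit: a_t = (8.93112×10^8 + 3.00696×10^8)/2 = 5.96904×10^8 km.
Circular speed at r₁: v₁ = √(μ/r₁) = √(1.32741×10^11/8.93112×10^8) = 12.191 km/s.
On the transfer ellipse at r₁, v² = μ(2/r − 1/a) gives v_a = √[μ(2/r₁ − 1/a_t)] = 8.6529 km/s.
First burn Δv₁ = |v_a − v₁| = 3.538 km/s.
Circular speed at r₂: v₂ = √(μ/r₂) = 21.01 km/s.
Transfer-orbit speed at r₂: v_p = √[μ(2/r₂ − 1/a_t)] = 25.70 km/s.
Second burn Δv₂ = |v₂ − v_p| = 4.690 km/s.
Δv = Δv₁ + Δv₂ = 3.538 + 4.690 = 8.228 km/s.

Δv = 8.23 km/s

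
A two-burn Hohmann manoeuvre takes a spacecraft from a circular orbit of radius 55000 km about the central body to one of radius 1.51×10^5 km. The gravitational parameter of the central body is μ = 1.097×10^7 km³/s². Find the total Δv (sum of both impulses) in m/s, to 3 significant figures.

Δv = 5270 m/s

Semi-major axis of the transfer orbit: a_t = (55000 + 1.510×10^5)/2 = 1.030×10^5 km.
At r₁ the circular-orbit speed is v₁ = √(μ/r₁) = 14.123 km/s.
Transfer-orbit speed at r₁ (vis-viva equation): v_p = √[μ(2/r₁ − 1/a_t)] = 17.100 km/s.
First burn Δv₁ = |v_p − v₁| = 2.977 km/s.
Circular speed at r₂: v₂ = √(μ/r₂) = 8.523 km/s.
Transfer-orbit speed at r₂: v_a = √[μ(2/r₂ − 1/a_t)] = 6.228 km/s.
Second burn Δv₂ = |v₂ − v_a| = 2.295 km/s.
Total Δv = Δv₁ + Δv₂ = 5.272 km/s.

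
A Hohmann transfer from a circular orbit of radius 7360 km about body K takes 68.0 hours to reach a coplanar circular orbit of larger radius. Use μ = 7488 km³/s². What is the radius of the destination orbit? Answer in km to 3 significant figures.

Transfer time t = 68.0 hours = 2.448×10^5 s, and t = π√(a_t³/μ).
So a_t = (μ t²/π²)^(1/3) = (7488 × (2.448×10^5)² / π²)^(1/3) = 35691 km.
Since a_t = (r₁ + r₂)/2, r₂ = 2a_t − r₁ = 2×35691 − 7360 = 64022 km.

r₂ = 64000 km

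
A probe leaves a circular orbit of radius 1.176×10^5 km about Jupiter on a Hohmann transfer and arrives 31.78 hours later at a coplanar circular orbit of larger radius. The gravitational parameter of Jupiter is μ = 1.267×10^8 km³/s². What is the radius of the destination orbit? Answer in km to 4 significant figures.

Transfer time t = 31.78 hours = 1.14408×10^5 s, and t = π√(a_t³/μ).
So a_t = (μ t²/π²)^(1/3) = (1.267×10^8 × (1.14408×10^5)² / π²)^(1/3) = 5.5182×10^5 km.
Since a_t = (r₁ + r₂)/2, r₂ = 2a_t − r₁ = 2×5.5182×10^5 − 1.176×10^5 = 9.8604×10^5 km.

r₂ = 9.860×10^5 km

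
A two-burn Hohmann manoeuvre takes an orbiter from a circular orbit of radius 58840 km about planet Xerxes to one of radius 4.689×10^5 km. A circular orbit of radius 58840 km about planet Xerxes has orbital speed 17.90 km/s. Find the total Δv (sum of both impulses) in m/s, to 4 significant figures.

Δv = 9308 m/s

From the circular-orbit relation v² = μ/r at r = 58840 km: μ = v²r = (17.90)² × 58840 = 1.88529×10^7 km³/s².
The Hohmann ellipse has a_t = (r₁ + r₂)/2 = 2.6387×10^5 km.
Circular speed at r₁: v₁ = √(μ/r₁) = √(1.88529×10^7/58840) = 17.9000 km/s.
Transfer-orbit speed at r₁ (vis-viva): v_p = √[μ(2/r₁ − 1/a_t)] = 23.8615 km/s.
First burn Δv₁ = |v_p − v₁| = 5.9615 km/s.
Circular speed at r₂: v₂ = √(μ/r₂) = 6.3409 km/s.
Transfer-orbit speed at r₂: v_a = √[μ(2/r₂ − 1/a_t)] = 2.9943 km/s.
Second burn Δv₂ = |v₂ − v_a| = 3.3466 km/s.
Δv = Δv₁ + Δv₂ = 5.9615 + 3.3466 = 9.308 km/s.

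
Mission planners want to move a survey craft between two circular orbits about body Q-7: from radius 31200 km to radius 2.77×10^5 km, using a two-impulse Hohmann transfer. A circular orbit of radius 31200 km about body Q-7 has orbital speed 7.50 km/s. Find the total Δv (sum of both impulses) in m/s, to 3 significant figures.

From the circular-orbit relation v² = μ/r at r = 31200 km: μ = v²r = (7.50)² × 31200 = 1.75500×10^6 km³/s².
The Hohmann ellipse has a_t = (r₁ + r₂)/2 = 1.541×10^5 km.
Circular speed at r₁: v₁ = √(μ/r₁) = √(1.75500×10^6/31200) = 7.50000 km/s.
Transfer-orbit speed at r₁ (vis-viva equation): v_p = √[μ(2/r₁ − 1/a_t)] = 10.0554 km/s.
First burn Δv₁ = |v_p − v₁| = 2.5554 km/s.
At r₂, v₂ = √(μ/r₂) = 2.5171 km/s.
Transfer-orbit speed at r₂: v_a = √[μ(2/r₂ − 1/a_t)] = 1.1326 km/s.
Second burn Δv₂ = |v₂ − v_a| = 1.3845 km/s.
Δv = Δv₁ + Δv₂ = 2.5554 + 1.3845 = 3.940 km/s.

Δv = 3940 m/s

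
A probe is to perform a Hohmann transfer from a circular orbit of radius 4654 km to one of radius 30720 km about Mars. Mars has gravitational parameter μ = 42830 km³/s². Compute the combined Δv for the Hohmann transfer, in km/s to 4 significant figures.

Δv = 1.539 km/s

The Hohmann ellipse has a_t = (r₁ + r₂)/2 = 17687 km.
At r₁ the circular-orbit speed is v₁ = √(μ/r₁) = 3.0336 km/s.
On the transfer ellipse at r₁, vis-viva equation gives v_p = √[μ(2/r₁ − 1/a_t)] = 3.9980 km/s.
First burn Δv₁ = |v_p − v₁| = 0.96440 km/s.
Circular speed at r₂: v₂ = √(μ/r₂) = 1.180765 km/s.
Transfer-orbit speed at r₂: v_a = √[μ(2/r₂ − 1/a_t)] = 0.6056888 km/s.
Second burn Δv₂ = |v₂ − v_a| = 0.57508 km/s.
Δv = Δv₁ + Δv₂ = 0.96440 + 0.57508 = 1.539 km/s.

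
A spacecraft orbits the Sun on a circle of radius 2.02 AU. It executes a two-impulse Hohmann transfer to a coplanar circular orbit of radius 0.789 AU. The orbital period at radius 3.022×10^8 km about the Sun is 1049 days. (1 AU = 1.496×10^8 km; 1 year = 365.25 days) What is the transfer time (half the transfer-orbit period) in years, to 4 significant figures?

From Kepler's third law T² = 4π²r³/μ at r = 3.022×10^8 km, T = 1049 days = 1049 × 86400 s = 9.06336×10^7 s: μ = 4π²r³/T² = 1.32637×10^11 km³/s².
In km: r₁ = 2.02 × 1.496×10^8 = 3.02192×10^8 km; r₂ = 0.789 × 1.496×10^8 = 1.180344×10^8 km.
Semi-major axis of the transfer orbit: a_t = (3.02192×10^8 + 1.180344×10^8)/2 = 2.101132×10^8 km.
Half the transfer-orbit period gives t = π√(a_t³/μ) = 2.6272×10^7 s.
Converting: 2.6272×10^7 s ÷ 3.15576×10^7 s/year (365.25 × 86400) = 0.8325 years.

t = 0.8325 years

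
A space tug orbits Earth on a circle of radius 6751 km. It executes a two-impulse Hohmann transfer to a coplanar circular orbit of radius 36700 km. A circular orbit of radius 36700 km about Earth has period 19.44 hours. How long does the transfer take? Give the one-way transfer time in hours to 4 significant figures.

From Kepler's third law T² = 4π²r³/μ at r = 36700 km, T = 19.44 hours = 19.44 × 3600 s = 69984 s: μ = 4π²r³/T² = 3.98438×10^5 km³/s².
The Hohmann ellipse has a_t = (r₁ + r₂)/2 = 21725.5 km.
Transfer time t = π√(a_t³/μ) = π√((21725.5)³ / 3.98438×10^5) = 15938 s.
Converting: 15938 s ÷ 3600 s/hour = 4.427 hours.

t = 4.427 hours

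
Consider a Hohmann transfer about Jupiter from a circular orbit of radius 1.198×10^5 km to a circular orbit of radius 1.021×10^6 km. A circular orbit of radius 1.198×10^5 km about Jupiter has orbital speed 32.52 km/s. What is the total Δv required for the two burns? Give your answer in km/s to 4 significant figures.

Δv = 17.02 km/s

From the circular-orbit relation v² = μ/r at r = 1.198×10^5 km: μ = v²r = (32.52)² × 1.198×10^5 = 1.26695×10^8 km³/s².
The Hohmann ellipse has a_t = (r₁ + r₂)/2 = 5.704×10^5 km.
At r₁ the circular-orbit speed is v₁ = √(μ/r₁) = 32.52 km/s.
Transfer-orbit speed at r₁ (vis-viva): v_p = √[μ(2/r₁ − 1/a_t)] = 43.51 km/s.
First burn Δv₁ = |v_p − v₁| = 10.99 km/s.
At r₂, v₂ = √(μ/r₂) = 11.1395 km/s.
Transfer-orbit speed at r₂: v_a = √[μ(2/r₂ − 1/a_t)] = 5.10511 km/s.
Second burn Δv₂ = |v₂ − v_a| = 6.034 km/s.
Δv = Δv₁ + Δv₂ = 10.99 + 6.034 = 17.02 km/s.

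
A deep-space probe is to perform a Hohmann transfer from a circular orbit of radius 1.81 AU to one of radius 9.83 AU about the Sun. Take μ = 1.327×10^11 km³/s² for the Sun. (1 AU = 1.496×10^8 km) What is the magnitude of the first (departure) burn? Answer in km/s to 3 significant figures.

In km: r₁ = 1.81 × 1.496×10^8 = 2.70776×10^8 km; r₂ = 9.83 × 1.496×10^8 = 1.470568×10^9 km.
The Hohmann ellipse has a_t = (r₁ + r₂)/2 = 8.70672×10^8 km.
On the circular orbit at r = 2.70776×10^8 km, v_c = √(μ/r) = 22.1376 km/s.
Vis-viva on the transfer ellipse at r = 2.70776×10^8 km gives v_t = √[μ(2/r − 1/a_t)] = 28.7704 km/s.
Δv₁ = |v_t − v_c| = |28.7704 − 22.1376| = 6.633 km/s.

Δv₁ = 6.63 km/s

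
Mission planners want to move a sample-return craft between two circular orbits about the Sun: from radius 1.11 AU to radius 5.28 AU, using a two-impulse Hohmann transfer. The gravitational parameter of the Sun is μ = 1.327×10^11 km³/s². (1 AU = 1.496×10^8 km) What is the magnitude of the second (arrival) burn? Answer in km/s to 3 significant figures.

Δv₂ = 5.32 km/s

In km: r₁ = 1.11 × 1.496×10^8 = 1.66056×10^8 km; r₂ = 5.28 × 1.496×10^8 = 7.89888×10^8 km.
Transfer-ellipse semi-major axis a_t = (r₁ + r₂)/2 = (1.66056×10^8 + 7.89888×10^8)/2 = 4.77972×10^8 km.
On the circular orbit at r = 7.89888×10^8 km, v_c = √(μ/r) = 12.9614 km/s.
Transfer-orbit speed at the same r (vis-viva, a = a_t): v_t = √[μ(2/r − 1/a_t)] = 7.63974 km/s.
Δv₂ = |v_t − v_c| = |7.63974 − 12.9614| = 5.322 km/s.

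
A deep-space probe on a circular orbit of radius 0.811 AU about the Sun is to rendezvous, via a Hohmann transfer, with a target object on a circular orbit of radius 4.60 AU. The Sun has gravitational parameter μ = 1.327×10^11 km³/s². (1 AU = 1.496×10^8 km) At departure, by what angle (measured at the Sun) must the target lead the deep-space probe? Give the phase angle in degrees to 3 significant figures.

φ = 98.8°

In km: r₁ = 0.811 × 1.496×10^8 = 1.213256×10^8 km; r₂ = 4.60 × 1.496×10^8 = 6.8816×10^8 km.
Transfer-ellipse semi-major axis a_t = (r₁ + r₂)/2 = (1.213256×10^8 + 6.8816×10^8)/2 = 4.047428×10^8 km.
The half-period of the transfer ellipse is t = π√(a_t³/μ) = 7.022×10^7 s.
Target angular speed ω₂ = √(μ/r₂³) = 2.018×10^-8 rad/s.
Angle swept by the target during transfer: ω₂·t = 1.417 rad = 81.19°.
The deep-space probe traverses 180° on the transfer ellipse, so the target must lead by 180° − 81.19° = 98.8°.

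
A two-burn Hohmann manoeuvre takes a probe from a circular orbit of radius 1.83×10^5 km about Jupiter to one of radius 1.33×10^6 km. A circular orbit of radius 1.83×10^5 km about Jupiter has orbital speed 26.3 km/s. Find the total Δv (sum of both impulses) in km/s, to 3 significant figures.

From the circular-orbit relation v² = μ/r at r = 1.83×10^5 km: μ = v²r = (26.3)² × 1.83×10^5 = 1.26579×10^8 km³/s².
The Hohmann ellipse has a_t = (r₁ + r₂)/2 = 7.565×10^5 km.
At r₁ the circular-orbit speed is v₁ = √(μ/r₁) = 26.300 km/s.
Transfer-orbit speed at r₁ (vis-viva equation): v_p = √[μ(2/r₁ − 1/a_t)] = 34.872 km/s.
First burn Δv₁ = |v_p − v₁| = 8.572 km/s.
At r₂, v₂ = √(μ/r₂) = 9.7556 km/s.
Transfer-orbit speed at r₂: v_a = √[μ(2/r₂ − 1/a_t)] = 4.7982 km/s.
Second burn Δv₂ = |v₂ − v_a| = 4.957 km/s.
Δv = Δv₁ + Δv₂ = 8.572 + 4.957 = 13.53 km/s.

Δv = 13.5 km/s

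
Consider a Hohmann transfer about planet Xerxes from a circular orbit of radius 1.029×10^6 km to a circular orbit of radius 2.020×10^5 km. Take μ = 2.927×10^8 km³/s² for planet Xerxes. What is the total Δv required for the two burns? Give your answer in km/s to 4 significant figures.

The Hohmann ellipse has a_t = (r₁ + r₂)/2 = 6.155×10^5 km.
At r₁ the circular-orbit speed is v₁ = √(μ/r₁) = 16.8657 km/s.
On the transfer ellipse at r₁, vis-viva equation gives v_a = √[μ(2/r₁ − 1/a_t)] = 9.66196 km/s.
First burn Δv₁ = |v_a − v₁| = 7.2037 km/s.
At r₂, v₂ = √(μ/r₂) = 38.066 km/s.
Transfer-orbit speed at r₂: v_p = √[μ(2/r₂ − 1/a_t)] = 49.219 km/s.
Second burn Δv₂ = |v₂ − v_p| = 11.153 km/s.
Δv = Δv₁ + Δv₂ = 7.2037 + 11.153 = 18.36 km/s.

Δv = 18.36 km/s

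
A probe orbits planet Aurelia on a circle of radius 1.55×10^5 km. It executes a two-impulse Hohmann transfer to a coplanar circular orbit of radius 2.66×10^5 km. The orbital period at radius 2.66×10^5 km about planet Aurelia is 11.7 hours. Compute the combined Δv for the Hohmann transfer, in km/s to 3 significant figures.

Δv = 12.1 km/s

From Kepler's third law T² = 4π²r³/μ at r = 2.66×10^5 km, T = 11.7 hours = 11.7 × 3600 s = 42120 s: μ = 4π²r³/T² = 4.18820×10^8 km³/s².
The Hohmann ellipse has a_t = (r₁ + r₂)/2 = 2.105×10^5 km.
At r₁ the circular-orbit speed is v₁ = √(μ/r₁) = 51.9814 km/s.
On the transfer ellipse at r₁, vis-viva gives v_p = √[μ(2/r₁ − 1/a_t)] = 58.4336 km/s.
First burn Δv₁ = |v_p − v₁| = 6.452 km/s.
Circular speed at r₂: v₂ = √(μ/r₂) = 39.68 km/s.
Transfer-orbit speed at r₂: v_a = √[μ(2/r₂ − 1/a_t)] = 34.05 km/s.
Second burn Δv₂ = |v₂ − v_a| = 5.630 km/s.
Total Δv = Δv₁ + Δv₂ = 12.08 km/s.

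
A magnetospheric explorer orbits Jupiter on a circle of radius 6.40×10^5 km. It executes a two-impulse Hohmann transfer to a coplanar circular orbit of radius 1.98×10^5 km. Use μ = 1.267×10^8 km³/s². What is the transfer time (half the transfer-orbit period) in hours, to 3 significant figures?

t = 21.0 hours

Transfer-ellipse semi-major axis a_t = (r₁ + r₂)/2 = (6.400×10^5 + 1.980×10^5)/2 = 4.190×10^5 km.
Transfer time t = π√(a_t³/μ) = π√((4.190×10^5)³ / 1.267×10^8) = 75700 s.
Converting: 75700 s ÷ 3600 s/hour = 21.0 hours.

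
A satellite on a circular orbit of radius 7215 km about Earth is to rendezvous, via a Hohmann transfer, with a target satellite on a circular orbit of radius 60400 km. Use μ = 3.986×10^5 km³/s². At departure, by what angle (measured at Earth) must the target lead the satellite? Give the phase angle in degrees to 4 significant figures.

φ = 104.6°

Semi-major axis of the transfer orbit: a_t = (7215 + 60400)/2 = 33807.5 km.
The half-period of the transfer ellipse is t = π√(a_t³/μ) = 30931 s.
Target angular speed ω₂ = √(μ/r₂³) = 4.2532×10^-5 rad/s.
Angle swept by the target during transfer: ω₂·t = 1.3156 rad = 75.38°.
The satellite traverses 180° on the transfer ellipse, so the target must lead by 180° − 75.38° = 104.6°.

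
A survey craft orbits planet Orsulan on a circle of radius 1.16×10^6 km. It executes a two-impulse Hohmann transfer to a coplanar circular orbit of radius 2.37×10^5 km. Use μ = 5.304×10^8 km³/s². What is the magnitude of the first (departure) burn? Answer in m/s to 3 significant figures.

Δv₁ = 8930 m/s

Transfer-ellipse semi-major axis a_t = (r₁ + r₂)/2 = (1.160×10^6 + 2.370×10^5)/2 = 6.985×10^5 km.
Circular speed at r = 1.160×10^6 km: v_c = √(μ/r) = 21.3832 km/s.
Vis-viva on the transfer ellipse at r = 1.160×10^6 km gives v_t = √[μ(2/r − 1/a_t)] = 12.4556 km/s.
Δv₁ = |v_t − v_c| = |12.4556 − 21.3832| = 8.928 km/s.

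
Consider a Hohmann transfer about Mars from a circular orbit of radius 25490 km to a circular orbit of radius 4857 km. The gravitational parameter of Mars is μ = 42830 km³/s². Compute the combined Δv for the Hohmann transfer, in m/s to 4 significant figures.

Transfer-ellipse semi-major axis a_t = (r₁ + r₂)/2 = (25490 + 4857)/2 = 15173.5 km.
Circular speed at r₁: v₁ = √(μ/r₁) = √(42830/25490) = 1.2963 km/s.
Transfer-orbit speed at r₁ (vis-viva equation): v_a = √[μ(2/r₁ − 1/a_t)] = 0.73338 km/s.
First burn Δv₁ = |v_a − v₁| = 0.5629 km/s.
At r₂, v₂ = √(μ/r₂) = 2.96955 km/s.
Transfer-orbit speed at r₂: v_p = √[μ(2/r₂ − 1/a_t)] = 3.84886 km/s.
Second burn Δv₂ = |v₂ − v_p| = 0.8793 km/s.
Total Δv = Δv₁ + Δv₂ = 1.442 km/s.

Δv = 1442 m/s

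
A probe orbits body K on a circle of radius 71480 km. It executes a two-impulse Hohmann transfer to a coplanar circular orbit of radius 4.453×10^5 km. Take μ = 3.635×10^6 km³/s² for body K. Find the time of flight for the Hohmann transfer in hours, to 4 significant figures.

Transfer-ellipse semi-major axis a_t = (r₁ + r₂)/2 = (71480 + 4.453×10^5)/2 = 2.5839×10^5 km.
Half the transfer-orbit period gives t = π√(a_t³/μ) = 2.1643×10^5 s.
Converting: 2.1643×10^5 s ÷ 3600 s/hour = 60.12 hours.

t = 60.12 hours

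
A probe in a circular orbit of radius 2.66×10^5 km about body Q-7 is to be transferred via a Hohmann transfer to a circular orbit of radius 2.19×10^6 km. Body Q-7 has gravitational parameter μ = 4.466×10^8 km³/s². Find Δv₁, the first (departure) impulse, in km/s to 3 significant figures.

Δv₁ = 13.7 km/s

Semi-major axis of the transfer orbit: a_t = (2.660×10^5 + 2.190×10^6)/2 = 1.228×10^6 km.
Circular speed at r = 2.660×10^5 km: v_c = √(μ/r) = 40.975 km/s.
Vis-viva on the transfer ellipse at r = 2.660×10^5 km gives v_t = √[μ(2/r − 1/a_t)] = 54.719 km/s.
Δv₁ = |v_t − v_c| = |54.719 − 40.975| = 13.74 km/s.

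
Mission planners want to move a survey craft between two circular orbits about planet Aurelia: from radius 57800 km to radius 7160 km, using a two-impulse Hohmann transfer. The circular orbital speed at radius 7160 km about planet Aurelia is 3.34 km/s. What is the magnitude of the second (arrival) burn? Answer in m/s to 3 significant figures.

Δv₂ = 1120 m/s

From the circular-orbit relation v² = μ/r at r = 7160 km: μ = v²r = (3.34)² × 7160 = 79874.1 km³/s².
Transfer-ellipse semi-major axis a_t = (r₁ + r₂)/2 = (57800 + 7160)/2 = 32480 km.
Circular speed at r = 7160 km: v_c = √(μ/r) = 3.340 km/s.
Transfer-orbit speed at the same r (vis-viva, a = a_t): v_t = √[μ(2/r − 1/a_t)] = 4.456 km/s.
Δv₂ = |v_t − v_c| = |4.456 − 3.340| = 1.116 km/s.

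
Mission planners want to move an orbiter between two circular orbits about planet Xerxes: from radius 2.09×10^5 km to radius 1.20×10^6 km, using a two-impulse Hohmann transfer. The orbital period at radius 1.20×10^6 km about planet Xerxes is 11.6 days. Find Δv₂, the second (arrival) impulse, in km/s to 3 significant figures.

Δv₂ = 3.43 km/s

From Kepler's third law T² = 4π²r³/μ at r = 1.20×10^6 km, T = 11.6 days = 11.6 × 86400 s = 1.00224×10^6 s: μ = 4π²r³/T² = 6.79141×10^7 km³/s².
Semi-major axis of the transfer orbit: a_t = (2.090×10^5 + 1.200×10^6)/2 = 7.045×10^5 km.
On the circular orbit at r = 1.200×10^6 km, v_c = √(μ/r) = 7.523 km/s.
Vis-viva on the transfer ellipse at r = 1.200×10^6 km gives v_t = √[μ(2/r − 1/a_t)] = 4.098 km/s.
Δv₂ = |v_t − v_c| = |4.098 − 7.523| = 3.425 km/s.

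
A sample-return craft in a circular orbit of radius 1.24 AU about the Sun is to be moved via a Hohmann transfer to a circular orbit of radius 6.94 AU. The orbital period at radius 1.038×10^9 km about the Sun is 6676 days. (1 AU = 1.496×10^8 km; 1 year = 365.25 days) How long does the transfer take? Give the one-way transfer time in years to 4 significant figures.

From Kepler's third law T² = 4π²r³/μ at r = 1.038×10^9 km, T = 6676 days = 6676 × 86400 s = 5.768064×10^8 s: μ = 4π²r³/T² = 1.32706×10^11 km³/s².
In km: r₁ = 1.24 × 1.496×10^8 = 1.85504×10^8 km; r₂ = 6.94 × 1.496×10^8 = 1.038224×10^9 km.
Transfer-ellipse semi-major axis a_t = (r₁ + r₂)/2 = (1.85504×10^8 + 1.038224×10^9)/2 = 6.11864×10^8 km.
Transfer time t = π√(a_t³/μ) = π√((6.11864×10^8)³ / 1.32706×10^11) = 1.3052×10^8 s.
Converting: 1.3052×10^8 s ÷ 3.15576×10^7 s/year (365.25 × 86400) = 4.136 years.

t = 4.136 years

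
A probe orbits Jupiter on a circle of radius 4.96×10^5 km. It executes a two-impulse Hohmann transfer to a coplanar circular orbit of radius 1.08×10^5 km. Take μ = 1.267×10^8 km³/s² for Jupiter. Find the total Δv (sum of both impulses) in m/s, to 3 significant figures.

Semi-major axis of the transfer orbit: a_t = (4.960×10^5 + 1.080×10^5)/2 = 3.020×10^5 km.
At r₁ the circular-orbit speed is v₁ = √(μ/r₁) = 15.983 km/s.
On the transfer ellipse at r₁, vis-viva gives v_a = √[μ(2/r₁ − 1/a_t)] = 9.5578 km/s.
First burn Δv₁ = |v_a − v₁| = 6.425 km/s.
Circular speed at r₂: v₂ = √(μ/r₂) = 34.251 km/s.
Transfer-orbit speed at r₂: v_p = √[μ(2/r₂ − 1/a_t)] = 43.895 km/s.
Second burn Δv₂ = |v₂ − v_p| = 9.644 km/s.
Total Δv = Δv₁ + Δv₂ = 16.07 km/s.

Δv = 16100 m/s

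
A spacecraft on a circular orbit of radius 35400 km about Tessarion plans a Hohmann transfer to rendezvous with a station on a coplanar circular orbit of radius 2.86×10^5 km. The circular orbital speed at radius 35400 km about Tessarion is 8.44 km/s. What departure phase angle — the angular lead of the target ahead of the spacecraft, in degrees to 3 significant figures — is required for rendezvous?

From the circular-orbit relation v² = μ/r at r = 35400 km: μ = v²r = (8.44)² × 35400 = 2.52167×10^6 km³/s².
Semi-major axis of the transfer orbit: a_t = (35400 + 2.860×10^5)/2 = 1.607×10^5 km.
Transfer time t = π√(a_t³/μ) = 1.2745×10^5 s.
Target angular speed ω₂ = √(μ/r₂³) = 1.0382×10^-5 rad/s.
Angle swept by the target during transfer: ω₂·t = 1.3232 rad = 75.81°.
Arrival is 180° from departure on the ellipse, so φ = 180° − 75.81° = 104°.

φ = 104°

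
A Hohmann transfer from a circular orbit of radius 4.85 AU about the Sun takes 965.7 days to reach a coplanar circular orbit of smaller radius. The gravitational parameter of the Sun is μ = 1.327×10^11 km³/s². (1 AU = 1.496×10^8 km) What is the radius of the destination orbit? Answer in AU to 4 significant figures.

In km: r₁ = 4.85 × 1.496×10^8 = 7.2556×10^8 km.
Transfer time t = 965.7 days = 8.343648×10^7 s, and t = π√(a_t³/μ).
So a_t = (μ t²/π²)^(1/3) = (1.327×10^11 × (8.343648×10^7)² / π²)^(1/3) = 4.5404×10^8 km.
Since a_t = (r₁ + r₂)/2, r₂ = 2a_t − r₁ = 2×4.5404×10^8 − 7.2556×10^8 = 1.8252×10^8 km.
In AU: r₂ = 1.8252×10^8 / 1.496×10^8 = 1.220 AU.

r₂ = 1.220 AU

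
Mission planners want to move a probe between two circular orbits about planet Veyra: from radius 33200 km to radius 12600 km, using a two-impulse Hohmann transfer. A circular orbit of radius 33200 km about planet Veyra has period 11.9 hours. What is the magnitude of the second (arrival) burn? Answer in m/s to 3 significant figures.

From Kepler's third law T² = 4π²r³/μ at r = 33200 km, T = 11.9 hours = 11.9 × 3600 s = 42840 s: μ = 4π²r³/T² = 7.87182×10^5 km³/s².
The Hohmann ellipse has a_t = (r₁ + r₂)/2 = 22900 km.
On the circular orbit at r = 12600 km, v_c = √(μ/r) = 7.904 km/s.
Transfer-orbit speed at the same r (vis-viva, a = a_t): v_t = √[μ(2/r − 1/a_t)] = 9.517 km/s.
Δv₂ = |v_t − v_c| = |9.517 − 7.904| = 1.613 km/s.

Δv₂ = 1610 m/s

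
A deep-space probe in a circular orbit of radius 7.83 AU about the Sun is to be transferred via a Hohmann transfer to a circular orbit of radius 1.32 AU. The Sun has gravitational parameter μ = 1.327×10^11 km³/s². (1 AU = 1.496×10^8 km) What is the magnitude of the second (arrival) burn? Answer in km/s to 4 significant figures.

Δv₂ = 7.990 km/s

In km: r₁ = 7.83 × 1.496×10^8 = 1.171368×10^9 km; r₂ = 1.32 × 1.496×10^8 = 1.97472×10^8 km.
The Hohmann ellipse has a_t = (r₁ + r₂)/2 = 6.8442×10^8 km.
Circular speed at r = 1.97472×10^8 km: v_c = √(μ/r) = 25.92 km/s.
Vis-viva on the transfer ellipse at r = 1.97472×10^8 km gives v_t = √[μ(2/r − 1/a_t)] = 33.91 km/s.
Δv₂ = |v_t − v_c| = |33.91 − 25.92| = 7.990 km/s.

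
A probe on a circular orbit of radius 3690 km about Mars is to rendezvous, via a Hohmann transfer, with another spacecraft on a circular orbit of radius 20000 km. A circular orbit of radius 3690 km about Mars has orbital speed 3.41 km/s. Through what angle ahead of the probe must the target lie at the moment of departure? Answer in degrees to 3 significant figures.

From the circular-orbit relation v² = μ/r at r = 3690 km: μ = v²r = (3.41)² × 3690 = 42907.7 km³/s².
Semi-major axis of the transfer orbit: a_t = (3690 + 20000)/2 = 11845 km.
The half-period of the transfer ellipse is t = π√(a_t³/μ) = 19552 s.
The target's mean motion on its circular orbit is ω₂ = √(μ/r₂³) = 7.3236×10^-5 rad/s.
Angle swept by the target during transfer: ω₂·t = 1.4319 rad = 82.04°.
The probe traverses 180° on the transfer ellipse, so the target must lead by 180° − 82.04° = 98.0°.

φ = 98.0°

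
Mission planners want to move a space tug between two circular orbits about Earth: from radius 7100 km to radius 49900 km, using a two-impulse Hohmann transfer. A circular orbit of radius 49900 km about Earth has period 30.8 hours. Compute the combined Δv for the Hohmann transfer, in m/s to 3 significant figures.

Δv = 3840 m/s

From Kepler's third law T² = 4π²r³/μ at r = 49900 km, T = 30.8 hours = 30.8 × 3600 s = 1.1088×10^5 s: μ = 4π²r³/T² = 3.98984×10^5 km³/s².
Semi-major axis of the transfer orbit: a_t = (7100 + 49900)/2 = 28500 km.
At r₁ the circular-orbit speed is v₁ = √(μ/r₁) = 7.496 km/s.
On the transfer ellipse at r₁, v² = μ(2/r − 1/a) gives v_p = √[μ(2/r₁ − 1/a_t)] = 9.919 km/s.
First burn Δv₁ = |v_p − v₁| = 2.423 km/s.
Circular speed at r₂: v₂ = √(μ/r₂) = 2.8277 km/s.
Transfer-orbit speed at r₂: v_a = √[μ(2/r₂ − 1/a_t)] = 1.4113 km/s.
Second burn Δv₂ = |v₂ − v_a| = 1.416 km/s.
Δv = Δv₁ + Δv₂ = 2.423 + 1.416 = 3.839 km/s.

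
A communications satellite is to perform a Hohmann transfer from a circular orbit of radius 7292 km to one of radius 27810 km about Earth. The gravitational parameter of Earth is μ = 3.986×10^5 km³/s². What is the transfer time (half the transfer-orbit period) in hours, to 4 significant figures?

Semi-major axis of the transfer orbit: a_t = (7292 + 27810)/2 = 17551 km.
By Kepler's third law the transfer-orbit period is T = 2π√(a_t³/μ), so t = T/2 = 11570 s.
Converting: 11570 s ÷ 3600 s/hour = 3.214 hours.

t = 3.214 hours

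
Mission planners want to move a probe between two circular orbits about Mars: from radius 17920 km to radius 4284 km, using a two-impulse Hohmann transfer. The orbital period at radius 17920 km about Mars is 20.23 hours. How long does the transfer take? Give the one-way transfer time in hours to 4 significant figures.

t = 4.932 hours

From Kepler's third law T² = 4π²r³/μ at r = 17920 km, T = 20.23 hours = 20.23 × 3600 s = 72828 s: μ = 4π²r³/T² = 42832.9 km³/s².
The Hohmann ellipse has a_t = (r₁ + r₂)/2 = 11102 km.
By Kepler's third law the transfer-orbit period is T = 2π√(a_t³/μ), so t = T/2 = 17756.7 s.
Converting: 17756.7 s ÷ 3600 s/hour = 4.932 hours.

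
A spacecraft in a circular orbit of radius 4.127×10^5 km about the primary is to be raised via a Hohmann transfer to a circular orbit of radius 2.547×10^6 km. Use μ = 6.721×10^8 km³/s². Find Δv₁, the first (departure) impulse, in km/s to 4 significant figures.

Δv₁ = 12.59 km/s

The Hohmann ellipse has a_t = (r₁ + r₂)/2 = 1.47985×10^6 km.
Circular speed at r = 4.127×10^5 km: v_c = √(μ/r) = 40.355 km/s.
Vis-viva on the transfer ellipse at r = 4.127×10^5 km gives v_t = √[μ(2/r − 1/a_t)] = 52.943 km/s.
Δv₁ = |v_t − v_c| = |52.943 − 40.355| = 12.59 km/s.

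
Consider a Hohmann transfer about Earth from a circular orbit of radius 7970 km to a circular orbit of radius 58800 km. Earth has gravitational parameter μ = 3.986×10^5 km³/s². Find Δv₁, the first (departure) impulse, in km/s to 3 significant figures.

Δv₁ = 2.31 km/s

The Hohmann ellipse has a_t = (r₁ + r₂)/2 = 33385 km.
On the circular orbit at r = 7970 km, v_c = √(μ/r) = 7.072 km/s.
Transfer-orbit speed at the same r (vis-viva, a = a_t): v_t = √[μ(2/r − 1/a_t)] = 9.385 km/s.
Δv₁ = |v_t − v_c| = |9.385 − 7.072| = 2.313 km/s.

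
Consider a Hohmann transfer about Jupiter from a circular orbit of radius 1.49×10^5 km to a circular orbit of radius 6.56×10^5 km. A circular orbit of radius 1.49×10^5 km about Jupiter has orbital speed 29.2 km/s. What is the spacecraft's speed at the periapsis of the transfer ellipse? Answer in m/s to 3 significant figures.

From the circular-orbit relation v² = μ/r at r = 1.49×10^5 km: μ = v²r = (29.2)² × 1.49×10^5 = 1.27043×10^8 km³/s².
The Hohmann ellipse has a_t = (r₁ + r₂)/2 = 4.025×10^5 km.
The periapsis of the transfer ellipse is at r = 1.490×10^5 km.
From the vis-viva equation, v = √[μ(2/r − 1/a_t)] = 37.28 km/s.

v = 37300 m/s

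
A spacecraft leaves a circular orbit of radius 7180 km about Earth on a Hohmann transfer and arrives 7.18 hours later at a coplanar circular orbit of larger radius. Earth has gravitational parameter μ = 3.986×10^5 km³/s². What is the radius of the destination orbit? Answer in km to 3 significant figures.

r₂ = 52800 km

Transfer time t = 7.18 hours = 25848 s, and t = π√(a_t³/μ).
So a_t = (μ t²/π²)^(1/3) = (3.986×10^5 × (25848)² / π²)^(1/3) = 29994 km.
Since a_t = (r₁ + r₂)/2, r₂ = 2a_t − r₁ = 2×29994 − 7180 = 52808 km.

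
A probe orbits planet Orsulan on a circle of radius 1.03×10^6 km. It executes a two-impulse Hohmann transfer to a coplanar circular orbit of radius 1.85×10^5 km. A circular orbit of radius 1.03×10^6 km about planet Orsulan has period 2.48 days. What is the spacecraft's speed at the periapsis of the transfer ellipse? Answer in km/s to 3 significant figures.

From Kepler's third law T² = 4π²r³/μ at r = 1.03×10^6 km, T = 2.48 days = 2.48 × 86400 s = 2.14272×10^5 s: μ = 4π²r³/T² = 9.39595×10^8 km³/s².
The Hohmann ellipse has a_t = (r₁ + r₂)/2 = 6.075×10^5 km.
At periapsis, r = 1.850×10^5 km.
Applying v² = μ(2/r − 1/a_t): v = 92.80 km/s.

v = 92.8 km/s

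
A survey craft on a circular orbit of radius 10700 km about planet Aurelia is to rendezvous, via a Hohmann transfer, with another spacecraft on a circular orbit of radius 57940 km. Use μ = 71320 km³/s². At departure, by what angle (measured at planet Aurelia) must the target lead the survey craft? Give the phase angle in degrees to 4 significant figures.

Transfer-ellipse semi-major axis a_t = (r₁ + r₂)/2 = (10700 + 57940)/2 = 34320 km.
Transfer time t = π√(a_t³/μ) = 74790 s.
Target angular speed ω₂ = √(μ/r₂³) = 1.915×10^-5 rad/s.
Angle swept by the target during transfer: ω₂·t = 1.4322 rad = 82.06°.
Arrival is 180° from departure on the ellipse, so φ = 180° − 82.06° = 97.94°.

φ = 97.94°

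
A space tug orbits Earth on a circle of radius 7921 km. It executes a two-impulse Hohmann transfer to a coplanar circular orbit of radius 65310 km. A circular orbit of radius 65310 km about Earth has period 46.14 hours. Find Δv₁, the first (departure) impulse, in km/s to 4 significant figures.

Δv₁ = 2.380 km/s

From Kepler's third law T² = 4π²r³/μ at r = 65310 km, T = 46.14 hours = 46.14 × 3600 s = 1.66104×10^5 s: μ = 4π²r³/T² = 3.98601×10^5 km³/s².
Semi-major axis of the transfer orbit: a_t = (7921 + 65310)/2 = 36615.5 km.
Circular speed at r = 7921 km: v_c = √(μ/r) = 7.094 km/s.
Transfer-orbit speed at the same r (vis-viva, a = a_t): v_t = √[μ(2/r − 1/a_t)] = 9.474 km/s.
Δv₁ = |v_t − v_c| = |9.474 − 7.094| = 2.380 km/s.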